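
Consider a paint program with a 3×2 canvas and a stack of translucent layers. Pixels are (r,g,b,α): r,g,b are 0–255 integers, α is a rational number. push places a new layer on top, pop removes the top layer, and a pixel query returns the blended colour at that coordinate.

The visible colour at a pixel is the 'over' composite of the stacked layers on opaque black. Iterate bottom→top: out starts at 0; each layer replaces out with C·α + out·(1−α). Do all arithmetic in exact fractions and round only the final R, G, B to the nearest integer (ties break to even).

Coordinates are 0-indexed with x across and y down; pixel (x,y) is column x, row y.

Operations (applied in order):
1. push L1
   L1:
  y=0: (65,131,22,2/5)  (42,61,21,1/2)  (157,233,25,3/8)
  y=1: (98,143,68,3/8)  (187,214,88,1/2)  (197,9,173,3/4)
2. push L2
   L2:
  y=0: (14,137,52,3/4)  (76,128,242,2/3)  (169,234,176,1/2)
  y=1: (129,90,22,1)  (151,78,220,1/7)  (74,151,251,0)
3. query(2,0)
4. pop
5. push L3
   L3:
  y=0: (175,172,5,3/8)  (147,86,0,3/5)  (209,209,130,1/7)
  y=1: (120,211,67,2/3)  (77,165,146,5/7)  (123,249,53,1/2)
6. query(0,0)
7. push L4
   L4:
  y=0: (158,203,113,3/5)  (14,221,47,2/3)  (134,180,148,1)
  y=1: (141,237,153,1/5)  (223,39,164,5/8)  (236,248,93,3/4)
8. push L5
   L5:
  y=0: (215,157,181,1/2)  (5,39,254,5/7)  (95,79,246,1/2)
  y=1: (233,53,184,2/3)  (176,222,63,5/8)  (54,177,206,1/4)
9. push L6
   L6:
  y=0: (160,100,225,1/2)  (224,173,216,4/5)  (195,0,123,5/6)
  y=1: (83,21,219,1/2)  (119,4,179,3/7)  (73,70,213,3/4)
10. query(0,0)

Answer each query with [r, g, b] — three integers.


query (2,0) [L1,L2] — begin 0,0,0
L1 α=3/8: [471/8, 699/8, 75/8]
L2 α=1/2: [1823/16, 2571/16, 1483/16]
→ [114, 161, 93]

query (0,0) [L1,L3] — begin 0,0,0
+L1 (α=2/5) → [26, 262/5, 44/5]
+L3 (α=3/8) → [655/8, 389/4, 59/8]
→ [82, 97, 7]

query (0,0) [L1,L3,L4,L5,L6] — begin 0,0,0
after L1 α=2/5: [26, 262/5, 44/5]
after L3 α=3/8: [655/8, 389/4, 59/8]
after L4 α=3/5: [2551/20, 1607/10, 283/4]
after L5 α=1/2: [6851/40, 3177/20, 1007/8]
after L6 α=1/2: [13251/80, 5177/40, 2807/16]
= [166, 129, 175]


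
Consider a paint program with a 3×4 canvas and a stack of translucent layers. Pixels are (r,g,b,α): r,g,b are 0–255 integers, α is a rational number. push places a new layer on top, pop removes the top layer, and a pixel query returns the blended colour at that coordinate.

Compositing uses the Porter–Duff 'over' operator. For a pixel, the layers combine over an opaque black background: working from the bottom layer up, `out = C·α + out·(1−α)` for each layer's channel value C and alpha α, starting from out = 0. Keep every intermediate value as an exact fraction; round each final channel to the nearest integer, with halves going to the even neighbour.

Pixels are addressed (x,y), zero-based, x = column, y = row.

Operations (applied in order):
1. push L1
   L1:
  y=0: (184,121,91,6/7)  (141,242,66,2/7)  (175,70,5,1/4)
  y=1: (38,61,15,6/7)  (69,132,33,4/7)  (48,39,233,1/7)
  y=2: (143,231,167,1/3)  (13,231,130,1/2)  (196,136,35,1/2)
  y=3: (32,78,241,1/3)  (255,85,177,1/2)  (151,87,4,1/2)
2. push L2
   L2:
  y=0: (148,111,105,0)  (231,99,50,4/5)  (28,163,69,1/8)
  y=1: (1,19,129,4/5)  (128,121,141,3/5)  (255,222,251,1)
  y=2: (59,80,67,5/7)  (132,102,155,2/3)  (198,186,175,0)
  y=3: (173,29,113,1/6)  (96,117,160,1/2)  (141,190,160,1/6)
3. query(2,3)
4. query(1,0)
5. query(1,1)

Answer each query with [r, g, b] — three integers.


query (2,3) [L1,L2] — begin 0,0,0
after L1 α=1/2: [151/2, 87/2, 2]
after L2 α=1/6: [1037/12, 815/12, 85/3]
rounded: [86, 68, 28]

query (1,0) [L1,L2] — begin 0,0,0
+L1 (α=2/7) → [282/7, 484/7, 132/7]
+L2 (α=4/5) → [1350/7, 3256/35, 1532/35]
rounded: [193, 93, 44]

(1,1) stack=L1,L2; from [0,0,0]:
+L1 (α=4/7) → [276/7, 528/7, 132/7]
+L2 (α=3/5) → [648/7, 3597/35, 645/7]
= [93, 103, 92]


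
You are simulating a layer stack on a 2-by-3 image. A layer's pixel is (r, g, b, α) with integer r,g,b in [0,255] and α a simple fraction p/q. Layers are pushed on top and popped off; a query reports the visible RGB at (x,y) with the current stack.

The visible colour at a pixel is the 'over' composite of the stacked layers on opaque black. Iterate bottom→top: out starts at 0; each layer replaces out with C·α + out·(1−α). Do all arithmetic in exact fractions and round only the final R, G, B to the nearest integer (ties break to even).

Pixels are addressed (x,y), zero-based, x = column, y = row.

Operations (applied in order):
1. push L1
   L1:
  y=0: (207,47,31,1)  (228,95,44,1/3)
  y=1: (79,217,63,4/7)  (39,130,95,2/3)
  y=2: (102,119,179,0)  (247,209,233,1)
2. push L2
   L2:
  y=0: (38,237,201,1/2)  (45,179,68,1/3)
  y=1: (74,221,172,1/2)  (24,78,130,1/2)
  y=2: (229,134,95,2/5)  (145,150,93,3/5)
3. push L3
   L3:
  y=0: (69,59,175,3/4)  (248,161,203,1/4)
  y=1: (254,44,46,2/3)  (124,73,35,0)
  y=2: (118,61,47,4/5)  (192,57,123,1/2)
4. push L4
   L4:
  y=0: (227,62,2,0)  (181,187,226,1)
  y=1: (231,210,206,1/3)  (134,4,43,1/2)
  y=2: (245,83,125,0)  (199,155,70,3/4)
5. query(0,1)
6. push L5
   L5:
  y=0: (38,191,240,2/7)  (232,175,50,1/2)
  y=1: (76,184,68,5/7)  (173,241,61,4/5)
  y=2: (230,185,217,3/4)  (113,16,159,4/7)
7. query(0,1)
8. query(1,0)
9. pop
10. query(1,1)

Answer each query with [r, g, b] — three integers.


at x=0,y=1 over L1,L2,L3,L4:
+L1 (α=4/7) → [316/7, 124, 36]
+L2 (α=1/2) → [417/7, 345/2, 104]
+L3 (α=2/3) → [3973/21, 521/6, 196/3]
+L4 (α=1/3) → [12797/63, 1151/9, 1010/9]
= [203, 128, 112]

at x=0,y=1 over L1,L2,L3,L4,L5:
L1 α=4/7: [316/7, 124, 36]
L2 α=1/2: [417/7, 345/2, 104]
L3 α=2/3: [3973/21, 521/6, 196/3]
L4 α=1/3: [12797/63, 1151/9, 1010/9]
L5 α=5/7: [49534/441, 10582/63, 5080/63]
= [112, 168, 81]

(1,0) stack=L1,L2,L3,L4,L5; from [0,0,0]:
+L1 (α=1/3) → [76, 95/3, 44/3]
+L2 (α=1/3) → [197/3, 727/9, 292/9]
+L3 (α=1/4) → [445/4, 605/6, 901/12]
+L4 (α=1) → [181, 187, 226]
+L5 (α=1/2) → [413/2, 181, 138]
= [206, 181, 138]

query (1,1) [L1,L2,L3,L4] — begin 0,0,0
+L1 (α=2/3) → [26, 260/3, 190/3]
+L2 (α=1/2) → [25, 247/3, 290/3]
+L3 (α=0) → [25, 247/3, 290/3]
+L4 (α=1/2) → [159/2, 259/6, 419/6]
= [80, 43, 70]


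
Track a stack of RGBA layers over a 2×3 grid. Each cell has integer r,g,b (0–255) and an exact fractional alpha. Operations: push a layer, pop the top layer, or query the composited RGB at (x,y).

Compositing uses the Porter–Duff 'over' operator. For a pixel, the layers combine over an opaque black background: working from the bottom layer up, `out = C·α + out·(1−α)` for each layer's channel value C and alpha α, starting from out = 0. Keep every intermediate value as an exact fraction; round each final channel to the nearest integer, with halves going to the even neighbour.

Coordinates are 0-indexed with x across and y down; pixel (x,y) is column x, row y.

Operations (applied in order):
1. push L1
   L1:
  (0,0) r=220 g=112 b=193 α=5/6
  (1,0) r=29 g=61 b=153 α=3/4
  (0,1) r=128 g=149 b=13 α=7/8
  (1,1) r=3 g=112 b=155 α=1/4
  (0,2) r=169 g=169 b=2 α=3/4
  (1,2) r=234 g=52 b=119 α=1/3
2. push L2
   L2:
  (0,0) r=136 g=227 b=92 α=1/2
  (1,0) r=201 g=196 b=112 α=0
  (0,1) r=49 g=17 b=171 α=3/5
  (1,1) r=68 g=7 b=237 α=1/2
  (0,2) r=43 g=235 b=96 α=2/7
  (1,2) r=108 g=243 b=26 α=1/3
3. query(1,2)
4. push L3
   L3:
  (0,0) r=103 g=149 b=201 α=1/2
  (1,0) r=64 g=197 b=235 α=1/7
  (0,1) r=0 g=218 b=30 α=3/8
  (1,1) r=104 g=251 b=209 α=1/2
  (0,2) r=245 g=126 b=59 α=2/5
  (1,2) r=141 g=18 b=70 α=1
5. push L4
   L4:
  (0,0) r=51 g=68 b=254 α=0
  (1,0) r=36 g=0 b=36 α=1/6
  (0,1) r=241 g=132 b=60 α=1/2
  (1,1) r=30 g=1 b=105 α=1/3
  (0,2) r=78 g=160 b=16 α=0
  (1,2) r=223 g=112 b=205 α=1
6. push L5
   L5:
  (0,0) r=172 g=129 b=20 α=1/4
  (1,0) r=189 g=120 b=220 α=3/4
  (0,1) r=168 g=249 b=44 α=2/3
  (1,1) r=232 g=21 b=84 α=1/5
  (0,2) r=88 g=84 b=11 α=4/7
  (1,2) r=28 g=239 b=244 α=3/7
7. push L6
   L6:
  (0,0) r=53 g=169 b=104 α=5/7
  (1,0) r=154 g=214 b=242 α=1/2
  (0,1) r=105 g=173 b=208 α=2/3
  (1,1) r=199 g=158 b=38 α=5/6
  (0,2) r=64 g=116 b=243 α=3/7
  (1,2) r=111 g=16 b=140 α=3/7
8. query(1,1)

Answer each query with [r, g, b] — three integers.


(1,2) stack=L1,L2; from [0,0,0]:
after L1 α=1/3: [78, 52/3, 119/3]
after L2 α=1/3: [88, 833/9, 316/9]
= [88, 93, 35]

at x=1,y=1 over L1,L2,L3,L4,L5,L6:
L1 α=1/4: [3/4, 28, 155/4]
L2 α=1/2: [275/8, 35/2, 1103/8]
L3 α=1/2: [1107/16, 537/4, 2775/16]
L4 α=1/3: [449/8, 539/6, 1205/8]
L5 α=1/5: [913/10, 1141/15, 1373/10]
L6 α=5/6: [3621/20, 12991/90, 1091/20]
= [181, 144, 55]


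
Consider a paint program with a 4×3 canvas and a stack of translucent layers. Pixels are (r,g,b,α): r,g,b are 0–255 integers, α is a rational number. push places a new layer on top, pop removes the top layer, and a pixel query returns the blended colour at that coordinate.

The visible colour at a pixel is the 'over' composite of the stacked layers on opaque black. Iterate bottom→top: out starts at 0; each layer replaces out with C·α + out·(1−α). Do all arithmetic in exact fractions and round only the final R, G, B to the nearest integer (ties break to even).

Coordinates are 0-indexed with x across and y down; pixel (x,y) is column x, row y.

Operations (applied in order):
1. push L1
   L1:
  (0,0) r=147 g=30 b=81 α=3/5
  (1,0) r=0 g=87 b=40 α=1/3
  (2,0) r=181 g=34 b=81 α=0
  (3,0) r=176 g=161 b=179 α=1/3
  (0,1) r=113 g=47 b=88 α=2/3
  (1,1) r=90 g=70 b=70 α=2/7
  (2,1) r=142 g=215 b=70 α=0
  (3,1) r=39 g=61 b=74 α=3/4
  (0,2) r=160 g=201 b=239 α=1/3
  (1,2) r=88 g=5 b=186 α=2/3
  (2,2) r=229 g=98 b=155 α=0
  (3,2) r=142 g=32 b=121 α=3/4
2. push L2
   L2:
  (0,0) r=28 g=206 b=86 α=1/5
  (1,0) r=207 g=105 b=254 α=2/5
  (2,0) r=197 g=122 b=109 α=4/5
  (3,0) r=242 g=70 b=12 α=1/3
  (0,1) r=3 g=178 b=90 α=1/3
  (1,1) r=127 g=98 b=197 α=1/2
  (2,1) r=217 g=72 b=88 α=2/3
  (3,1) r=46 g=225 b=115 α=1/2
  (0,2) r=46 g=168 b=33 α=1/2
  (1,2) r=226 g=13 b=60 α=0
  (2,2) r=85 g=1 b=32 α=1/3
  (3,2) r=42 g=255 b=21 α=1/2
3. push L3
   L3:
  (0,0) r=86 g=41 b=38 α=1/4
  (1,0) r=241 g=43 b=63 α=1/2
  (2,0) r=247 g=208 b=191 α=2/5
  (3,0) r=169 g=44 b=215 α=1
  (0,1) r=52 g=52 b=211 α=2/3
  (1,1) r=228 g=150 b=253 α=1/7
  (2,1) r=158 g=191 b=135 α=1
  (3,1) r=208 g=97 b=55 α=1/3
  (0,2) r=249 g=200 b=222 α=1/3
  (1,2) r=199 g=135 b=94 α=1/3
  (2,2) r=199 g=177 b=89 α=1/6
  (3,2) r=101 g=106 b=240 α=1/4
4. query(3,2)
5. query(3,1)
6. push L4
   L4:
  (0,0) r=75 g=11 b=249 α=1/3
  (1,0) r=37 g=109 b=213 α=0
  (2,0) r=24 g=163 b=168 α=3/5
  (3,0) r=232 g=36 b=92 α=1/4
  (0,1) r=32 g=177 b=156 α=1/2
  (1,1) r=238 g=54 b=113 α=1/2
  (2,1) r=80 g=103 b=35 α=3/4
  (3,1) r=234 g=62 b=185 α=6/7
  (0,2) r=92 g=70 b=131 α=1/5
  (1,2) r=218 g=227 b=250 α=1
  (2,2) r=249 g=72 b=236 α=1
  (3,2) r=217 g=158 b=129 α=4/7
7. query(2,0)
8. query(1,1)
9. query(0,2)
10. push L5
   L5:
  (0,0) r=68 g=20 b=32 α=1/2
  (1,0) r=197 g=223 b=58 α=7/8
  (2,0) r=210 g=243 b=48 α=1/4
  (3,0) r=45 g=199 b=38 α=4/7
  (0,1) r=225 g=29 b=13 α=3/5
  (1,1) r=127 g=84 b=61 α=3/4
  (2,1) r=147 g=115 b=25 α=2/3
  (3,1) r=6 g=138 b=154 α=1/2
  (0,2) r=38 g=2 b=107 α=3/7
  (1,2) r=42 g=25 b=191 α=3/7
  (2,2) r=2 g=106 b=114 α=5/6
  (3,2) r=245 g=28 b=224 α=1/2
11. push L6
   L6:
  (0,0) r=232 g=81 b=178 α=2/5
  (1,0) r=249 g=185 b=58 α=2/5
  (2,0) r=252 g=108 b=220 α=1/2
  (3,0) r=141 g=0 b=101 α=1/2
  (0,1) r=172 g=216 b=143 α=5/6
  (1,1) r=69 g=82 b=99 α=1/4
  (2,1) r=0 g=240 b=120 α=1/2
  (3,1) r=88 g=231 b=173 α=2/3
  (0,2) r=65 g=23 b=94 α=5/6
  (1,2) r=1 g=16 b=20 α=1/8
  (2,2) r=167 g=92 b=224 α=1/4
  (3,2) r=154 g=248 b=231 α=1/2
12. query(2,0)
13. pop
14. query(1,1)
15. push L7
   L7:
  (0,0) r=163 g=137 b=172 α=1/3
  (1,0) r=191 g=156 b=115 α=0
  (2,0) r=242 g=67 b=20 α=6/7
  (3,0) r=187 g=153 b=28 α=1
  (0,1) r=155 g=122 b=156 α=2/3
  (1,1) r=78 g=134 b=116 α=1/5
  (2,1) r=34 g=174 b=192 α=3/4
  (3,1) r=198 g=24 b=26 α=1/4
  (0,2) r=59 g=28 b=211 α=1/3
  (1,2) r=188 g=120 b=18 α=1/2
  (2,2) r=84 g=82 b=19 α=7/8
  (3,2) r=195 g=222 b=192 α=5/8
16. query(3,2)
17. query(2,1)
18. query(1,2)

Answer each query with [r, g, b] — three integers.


query (3,2) [L1,L2,L3] — begin 0,0,0
L1 α=3/4: [213/2, 24, 363/4]
L2 α=1/2: [297/4, 279/2, 447/8]
L3 α=1/4: [1295/16, 1049/8, 3261/32]
rounded: [81, 131, 102]

(3,1) stack=L1,L2,L3; from [0,0,0]:
L1 α=3/4: [117/4, 183/4, 111/2]
L2 α=1/2: [301/8, 1083/8, 341/4]
L3 α=1/3: [1133/12, 1471/12, 451/6]
rounded: [94, 123, 75]

(2,0) stack=L1,L2,L3,L4; from [0,0,0]:
L1 α=0: [0, 0, 0]
L2 α=4/5: [788/5, 488/5, 436/5]
L3 α=2/5: [4834/25, 3544/25, 3218/25]
L4 α=3/5: [11468/125, 19313/125, 19036/125]
rounded: [92, 155, 152]

query (1,1) [L1,L2,L3,L4] — begin 0,0,0
L1 α=2/7: [180/7, 20, 20]
L2 α=1/2: [1069/14, 59, 217/2]
L3 α=1/7: [4803/49, 72, 904/7]
L4 α=1/2: [16465/98, 63, 1695/14]
= [168, 63, 121]

query (0,2) [L1,L2,L3,L4] — begin 0,0,0
+L1 (α=1/3) → [160/3, 67, 239/3]
+L2 (α=1/2) → [149/3, 235/2, 169/3]
+L3 (α=1/3) → [1045/9, 145, 1004/9]
+L4 (α=1/5) → [5008/45, 130, 1039/9]
rounded: [111, 130, 115]

(2,0) stack=L1,L2,L3,L4,L5,L6; from [0,0,0]:
after L1 α=0: [0, 0, 0]
after L2 α=4/5: [788/5, 488/5, 436/5]
after L3 α=2/5: [4834/25, 3544/25, 3218/25]
after L4 α=3/5: [11468/125, 19313/125, 19036/125]
after L5 α=1/4: [30327/250, 44157/250, 15777/125]
after L6 α=1/2: [93327/500, 71157/500, 43277/250]
= [187, 142, 173]

(1,1) stack=L1,L2,L3,L4,L5; from [0,0,0]:
after L1 α=2/7: [180/7, 20, 20]
after L2 α=1/2: [1069/14, 59, 217/2]
after L3 α=1/7: [4803/49, 72, 904/7]
after L4 α=1/2: [16465/98, 63, 1695/14]
after L5 α=3/4: [53803/392, 315/4, 4257/56]
→ [137, 79, 76]

query (3,2) [L1,L2,L3,L4,L5,L7] — begin 0,0,0
L1 α=3/4: [213/2, 24, 363/4]
L2 α=1/2: [297/4, 279/2, 447/8]
L3 α=1/4: [1295/16, 1049/8, 3261/32]
L4 α=4/7: [2539/16, 8203/56, 26295/224]
L5 α=1/2: [6459/32, 9771/112, 76471/448]
L7 α=5/8: [50577/256, 153633/896, 659493/3584]
→ [198, 171, 184]

query (2,1) [L1,L2,L3,L4,L5,L7] — begin 0,0,0
L1 α=0: [0, 0, 0]
L2 α=2/3: [434/3, 48, 176/3]
L3 α=1: [158, 191, 135]
L4 α=3/4: [199/2, 125, 60]
L5 α=2/3: [787/6, 355/3, 110/3]
L7 α=3/4: [1399/24, 1921/12, 919/6]
rounded: [58, 160, 153]

at x=1,y=2 over L1,L2,L3,L4,L5,L7:
L1 α=2/3: [176/3, 10/3, 124]
L2 α=0: [176/3, 10/3, 124]
L3 α=1/3: [949/9, 425/9, 114]
L4 α=1: [218, 227, 250]
L5 α=3/7: [998/7, 983/7, 1573/7]
L7 α=1/2: [1157/7, 1823/14, 1699/14]
= [165, 130, 121]


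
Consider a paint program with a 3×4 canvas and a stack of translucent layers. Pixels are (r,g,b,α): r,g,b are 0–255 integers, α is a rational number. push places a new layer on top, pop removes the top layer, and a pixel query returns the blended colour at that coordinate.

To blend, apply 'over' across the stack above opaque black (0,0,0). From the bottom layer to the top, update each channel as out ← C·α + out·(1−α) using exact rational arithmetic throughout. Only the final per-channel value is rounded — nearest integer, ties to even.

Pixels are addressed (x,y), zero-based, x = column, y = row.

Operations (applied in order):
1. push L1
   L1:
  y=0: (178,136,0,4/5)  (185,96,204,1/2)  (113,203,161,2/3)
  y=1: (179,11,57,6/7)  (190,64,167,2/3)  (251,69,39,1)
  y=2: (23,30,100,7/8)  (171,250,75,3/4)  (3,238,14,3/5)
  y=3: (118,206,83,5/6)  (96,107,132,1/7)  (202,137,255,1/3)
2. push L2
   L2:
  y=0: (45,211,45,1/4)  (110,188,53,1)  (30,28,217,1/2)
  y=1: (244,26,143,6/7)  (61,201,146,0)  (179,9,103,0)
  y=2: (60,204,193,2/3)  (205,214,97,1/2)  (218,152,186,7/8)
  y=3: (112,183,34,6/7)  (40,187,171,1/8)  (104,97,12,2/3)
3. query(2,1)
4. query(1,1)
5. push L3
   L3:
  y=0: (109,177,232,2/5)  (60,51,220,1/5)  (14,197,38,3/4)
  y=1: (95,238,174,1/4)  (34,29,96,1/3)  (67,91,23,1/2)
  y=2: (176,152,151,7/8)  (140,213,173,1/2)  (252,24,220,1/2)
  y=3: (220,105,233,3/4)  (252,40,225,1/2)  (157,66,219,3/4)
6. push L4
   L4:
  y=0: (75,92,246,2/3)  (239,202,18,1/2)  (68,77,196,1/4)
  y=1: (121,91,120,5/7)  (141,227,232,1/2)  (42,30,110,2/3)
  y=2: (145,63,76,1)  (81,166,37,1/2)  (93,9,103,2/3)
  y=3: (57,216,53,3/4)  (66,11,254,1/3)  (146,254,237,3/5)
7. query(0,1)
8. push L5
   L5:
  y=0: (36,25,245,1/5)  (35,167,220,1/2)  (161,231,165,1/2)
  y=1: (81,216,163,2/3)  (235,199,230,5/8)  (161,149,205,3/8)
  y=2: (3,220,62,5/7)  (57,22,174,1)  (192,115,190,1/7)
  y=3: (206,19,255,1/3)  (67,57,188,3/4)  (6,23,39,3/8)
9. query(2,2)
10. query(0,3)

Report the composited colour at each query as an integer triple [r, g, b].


(2,1) stack=L1,L2; from [0,0,0]:
+L1 (α=1) → [251, 69, 39]
+L2 (α=0) → [251, 69, 39]
= [251, 69, 39]

at x=1,y=1 over L1,L2:
+L1 (α=2/3) → [380/3, 128/3, 334/3]
+L2 (α=0) → [380/3, 128/3, 334/3]
rounded: [127, 43, 111]

(0,1) stack=L1,L2,L3,L4; from [0,0,0]:
+L1 (α=6/7) → [1074/7, 66/7, 342/7]
+L2 (α=6/7) → [11322/49, 1158/49, 6348/49]
+L3 (α=1/4) → [38621/196, 3784/49, 13785/98]
+L4 (α=5/7) → [97911/686, 29863/343, 43185/343]
→ [143, 87, 126]

query (2,2) [L1,L2,L3,L4,L5] — begin 0,0,0
L1 α=3/5: [9/5, 714/5, 42/5]
L2 α=7/8: [7639/40, 3017/20, 819/5]
L3 α=1/2: [17719/80, 3497/40, 1919/10]
L4 α=2/3: [32599/240, 4217/120, 3979/30]
L5 α=1/7: [40279/280, 931/20, 4929/35]
= [144, 47, 141]

query (0,3) [L1,L2,L3,L4,L5] — begin 0,0,0
after L1 α=5/6: [295/3, 515/3, 415/6]
after L2 α=6/7: [2311/21, 3809/21, 1639/42]
after L3 α=3/4: [16171/84, 2606/21, 30997/168]
after L4 α=3/4: [30535/336, 8107/42, 57709/672]
after L5 α=1/3: [65143/504, 8506/63, 143389/1008]
→ [129, 135, 142]


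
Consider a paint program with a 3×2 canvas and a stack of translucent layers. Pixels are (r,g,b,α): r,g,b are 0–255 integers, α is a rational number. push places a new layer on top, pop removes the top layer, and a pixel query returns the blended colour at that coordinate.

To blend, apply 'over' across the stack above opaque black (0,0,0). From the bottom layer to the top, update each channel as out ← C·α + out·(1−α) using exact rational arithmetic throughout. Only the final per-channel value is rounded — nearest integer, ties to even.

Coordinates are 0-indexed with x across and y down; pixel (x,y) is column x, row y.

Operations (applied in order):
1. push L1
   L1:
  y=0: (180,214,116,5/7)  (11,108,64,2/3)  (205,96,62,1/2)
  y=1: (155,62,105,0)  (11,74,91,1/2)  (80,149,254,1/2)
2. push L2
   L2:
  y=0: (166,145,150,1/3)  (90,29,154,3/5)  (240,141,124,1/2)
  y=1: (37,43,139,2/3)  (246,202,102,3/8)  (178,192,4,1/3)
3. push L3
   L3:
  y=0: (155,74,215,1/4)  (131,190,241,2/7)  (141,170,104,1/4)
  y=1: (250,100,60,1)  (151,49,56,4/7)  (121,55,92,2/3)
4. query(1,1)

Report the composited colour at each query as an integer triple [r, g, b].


query (1,1) [L1,L2,L3] — begin 0,0,0
L1 α=1/2: [11/2, 37, 91/2]
L2 α=3/8: [1531/16, 791/8, 1067/16]
L3 α=4/7: [14257/112, 563/8, 6785/112]
rounded: [127, 70, 61]


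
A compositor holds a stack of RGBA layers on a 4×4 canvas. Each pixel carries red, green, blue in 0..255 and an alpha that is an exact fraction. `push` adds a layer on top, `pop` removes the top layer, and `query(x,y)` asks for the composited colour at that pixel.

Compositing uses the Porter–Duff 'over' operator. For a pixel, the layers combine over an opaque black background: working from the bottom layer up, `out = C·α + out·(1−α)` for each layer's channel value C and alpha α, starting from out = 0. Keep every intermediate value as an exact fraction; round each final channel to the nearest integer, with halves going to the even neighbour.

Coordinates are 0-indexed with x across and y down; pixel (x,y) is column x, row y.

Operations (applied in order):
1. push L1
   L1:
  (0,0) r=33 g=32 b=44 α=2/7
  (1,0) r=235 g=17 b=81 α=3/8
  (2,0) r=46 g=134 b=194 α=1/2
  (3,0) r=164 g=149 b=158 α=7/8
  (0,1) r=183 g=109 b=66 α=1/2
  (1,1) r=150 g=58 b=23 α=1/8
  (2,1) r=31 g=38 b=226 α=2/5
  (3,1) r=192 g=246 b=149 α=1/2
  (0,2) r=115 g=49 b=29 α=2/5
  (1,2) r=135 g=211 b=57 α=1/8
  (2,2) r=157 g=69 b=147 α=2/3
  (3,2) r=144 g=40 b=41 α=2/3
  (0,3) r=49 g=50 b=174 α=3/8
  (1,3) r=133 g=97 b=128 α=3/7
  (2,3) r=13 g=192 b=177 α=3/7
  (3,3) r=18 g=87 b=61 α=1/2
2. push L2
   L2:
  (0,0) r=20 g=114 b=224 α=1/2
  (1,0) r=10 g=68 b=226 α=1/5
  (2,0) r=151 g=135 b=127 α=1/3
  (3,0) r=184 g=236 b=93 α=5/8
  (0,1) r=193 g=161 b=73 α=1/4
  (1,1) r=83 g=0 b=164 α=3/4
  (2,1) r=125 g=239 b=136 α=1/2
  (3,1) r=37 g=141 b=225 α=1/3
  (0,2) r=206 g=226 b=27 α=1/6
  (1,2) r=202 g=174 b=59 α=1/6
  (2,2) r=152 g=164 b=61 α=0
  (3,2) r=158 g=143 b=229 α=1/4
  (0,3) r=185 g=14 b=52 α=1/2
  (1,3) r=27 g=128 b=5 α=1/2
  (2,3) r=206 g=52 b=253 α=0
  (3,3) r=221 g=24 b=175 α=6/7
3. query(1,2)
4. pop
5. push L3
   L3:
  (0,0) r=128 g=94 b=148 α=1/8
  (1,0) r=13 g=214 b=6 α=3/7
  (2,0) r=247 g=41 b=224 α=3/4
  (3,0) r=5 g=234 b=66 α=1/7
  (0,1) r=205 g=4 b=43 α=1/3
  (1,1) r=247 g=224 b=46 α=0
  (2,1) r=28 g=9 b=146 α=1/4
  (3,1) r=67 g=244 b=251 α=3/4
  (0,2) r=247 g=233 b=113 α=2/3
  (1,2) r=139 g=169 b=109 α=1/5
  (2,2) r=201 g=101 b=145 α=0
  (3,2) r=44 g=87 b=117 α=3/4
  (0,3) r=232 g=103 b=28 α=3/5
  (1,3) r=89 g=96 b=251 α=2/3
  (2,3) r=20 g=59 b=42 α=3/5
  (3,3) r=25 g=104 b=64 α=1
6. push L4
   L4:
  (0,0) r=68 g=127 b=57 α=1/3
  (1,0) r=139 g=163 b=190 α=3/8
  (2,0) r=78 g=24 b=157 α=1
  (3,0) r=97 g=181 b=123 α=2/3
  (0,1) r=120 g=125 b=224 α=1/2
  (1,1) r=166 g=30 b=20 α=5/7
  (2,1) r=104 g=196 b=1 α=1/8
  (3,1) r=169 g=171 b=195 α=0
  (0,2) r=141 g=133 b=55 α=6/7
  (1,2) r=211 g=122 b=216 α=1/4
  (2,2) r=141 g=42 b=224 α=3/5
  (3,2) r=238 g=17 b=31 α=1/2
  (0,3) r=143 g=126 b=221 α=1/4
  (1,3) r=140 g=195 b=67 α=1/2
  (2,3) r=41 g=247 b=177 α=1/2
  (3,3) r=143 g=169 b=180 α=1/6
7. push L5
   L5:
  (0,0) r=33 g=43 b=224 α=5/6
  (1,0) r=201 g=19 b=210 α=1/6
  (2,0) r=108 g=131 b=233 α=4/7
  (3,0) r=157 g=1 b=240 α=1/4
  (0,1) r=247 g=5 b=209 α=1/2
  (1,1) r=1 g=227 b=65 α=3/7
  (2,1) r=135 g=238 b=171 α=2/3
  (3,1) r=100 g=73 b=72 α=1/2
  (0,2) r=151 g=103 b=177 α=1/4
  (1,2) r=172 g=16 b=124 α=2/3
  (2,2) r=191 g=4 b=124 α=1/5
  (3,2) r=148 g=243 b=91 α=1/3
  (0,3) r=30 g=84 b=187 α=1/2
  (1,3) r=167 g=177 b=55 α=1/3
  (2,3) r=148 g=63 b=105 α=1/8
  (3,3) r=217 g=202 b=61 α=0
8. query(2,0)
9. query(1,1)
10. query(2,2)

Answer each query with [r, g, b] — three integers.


at x=1,y=2 over L1,L2:
L1 α=1/8: [135/8, 211/8, 57/8]
L2 α=1/6: [2291/48, 2447/48, 757/48]
rounded: [48, 51, 16]

query (2,0) [L1,L3,L4,L5] — begin 0,0,0
+L1 (α=1/2) → [23, 67, 97]
+L3 (α=3/4) → [191, 95/2, 769/4]
+L4 (α=1) → [78, 24, 157]
+L5 (α=4/7) → [666/7, 596/7, 1403/7]
→ [95, 85, 200]

at x=1,y=1 over L1,L3,L4,L5:
after L1 α=1/8: [75/4, 29/4, 23/8]
after L3 α=0: [75/4, 29/4, 23/8]
after L4 α=5/7: [1735/14, 47/2, 423/28]
after L5 α=3/7: [3491/49, 775/7, 1788/49]
→ [71, 111, 36]

(2,2) stack=L1,L3,L4,L5; from [0,0,0]:
L1 α=2/3: [314/3, 46, 98]
L3 α=0: [314/3, 46, 98]
L4 α=3/5: [1897/15, 218/5, 868/5]
L5 α=1/5: [10453/75, 892/25, 4092/25]
→ [139, 36, 164]


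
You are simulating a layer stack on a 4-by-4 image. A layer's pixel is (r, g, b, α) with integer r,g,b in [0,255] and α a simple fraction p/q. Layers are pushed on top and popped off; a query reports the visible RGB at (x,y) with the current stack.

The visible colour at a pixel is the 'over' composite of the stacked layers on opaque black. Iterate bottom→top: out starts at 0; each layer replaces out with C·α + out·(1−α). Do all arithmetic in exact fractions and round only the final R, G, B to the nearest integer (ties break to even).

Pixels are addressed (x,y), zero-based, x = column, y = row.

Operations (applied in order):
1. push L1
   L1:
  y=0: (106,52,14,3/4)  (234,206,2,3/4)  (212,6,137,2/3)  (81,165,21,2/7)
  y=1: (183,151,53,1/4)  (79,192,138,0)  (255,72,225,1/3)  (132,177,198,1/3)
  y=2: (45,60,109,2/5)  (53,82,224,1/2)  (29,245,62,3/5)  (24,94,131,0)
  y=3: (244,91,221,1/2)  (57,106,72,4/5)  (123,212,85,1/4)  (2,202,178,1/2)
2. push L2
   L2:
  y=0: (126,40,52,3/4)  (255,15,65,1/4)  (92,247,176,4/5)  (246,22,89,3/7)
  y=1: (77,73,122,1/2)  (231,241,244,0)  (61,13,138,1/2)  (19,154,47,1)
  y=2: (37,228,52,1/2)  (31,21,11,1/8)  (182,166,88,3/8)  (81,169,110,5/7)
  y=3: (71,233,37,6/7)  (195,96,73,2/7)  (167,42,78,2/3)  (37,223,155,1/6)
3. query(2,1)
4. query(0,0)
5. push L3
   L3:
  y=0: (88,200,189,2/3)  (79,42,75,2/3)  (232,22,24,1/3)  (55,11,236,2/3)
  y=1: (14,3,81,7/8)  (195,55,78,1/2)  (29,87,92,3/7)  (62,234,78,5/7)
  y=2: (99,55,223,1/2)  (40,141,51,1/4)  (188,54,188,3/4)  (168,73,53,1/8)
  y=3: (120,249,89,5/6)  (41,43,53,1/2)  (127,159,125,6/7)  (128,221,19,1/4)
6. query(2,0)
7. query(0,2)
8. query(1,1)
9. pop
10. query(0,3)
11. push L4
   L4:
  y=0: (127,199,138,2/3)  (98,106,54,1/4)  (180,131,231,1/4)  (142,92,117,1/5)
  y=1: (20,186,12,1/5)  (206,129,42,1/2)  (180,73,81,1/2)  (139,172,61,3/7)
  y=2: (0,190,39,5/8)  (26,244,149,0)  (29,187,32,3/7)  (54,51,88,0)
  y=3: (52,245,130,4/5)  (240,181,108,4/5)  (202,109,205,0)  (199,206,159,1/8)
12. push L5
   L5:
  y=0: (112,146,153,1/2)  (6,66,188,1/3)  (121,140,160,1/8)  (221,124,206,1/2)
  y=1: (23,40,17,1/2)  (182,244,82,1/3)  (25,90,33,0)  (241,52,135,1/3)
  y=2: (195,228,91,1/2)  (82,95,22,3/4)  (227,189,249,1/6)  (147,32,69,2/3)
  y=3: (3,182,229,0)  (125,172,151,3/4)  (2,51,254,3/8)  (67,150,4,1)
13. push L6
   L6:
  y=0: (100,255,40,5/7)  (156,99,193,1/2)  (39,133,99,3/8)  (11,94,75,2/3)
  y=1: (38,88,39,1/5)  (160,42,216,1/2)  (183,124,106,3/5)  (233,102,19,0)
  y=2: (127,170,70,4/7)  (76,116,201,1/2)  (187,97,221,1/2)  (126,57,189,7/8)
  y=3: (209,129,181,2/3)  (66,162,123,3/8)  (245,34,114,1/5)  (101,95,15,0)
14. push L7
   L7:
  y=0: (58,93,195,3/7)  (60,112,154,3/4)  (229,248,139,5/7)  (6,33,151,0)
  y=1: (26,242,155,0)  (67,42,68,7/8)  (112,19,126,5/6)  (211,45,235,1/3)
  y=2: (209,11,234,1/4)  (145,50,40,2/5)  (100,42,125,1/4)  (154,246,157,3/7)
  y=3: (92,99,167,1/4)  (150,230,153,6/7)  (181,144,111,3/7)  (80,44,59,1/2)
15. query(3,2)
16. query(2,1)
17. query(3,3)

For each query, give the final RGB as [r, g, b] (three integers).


query (2,1) [L1,L2] — begin 0,0,0
+L1 (α=1/3) → [85, 24, 75]
+L2 (α=1/2) → [73, 37/2, 213/2]
= [73, 18, 106]

at x=0,y=0 over L1,L2:
after L1 α=3/4: [159/2, 39, 21/2]
after L2 α=3/4: [915/8, 159/4, 333/8]
→ [114, 40, 42]

query (2,0) [L1,L2,L3] — begin 0,0,0
after L1 α=2/3: [424/3, 4, 274/3]
after L2 α=4/5: [1528/15, 992/5, 2386/15]
after L3 α=1/3: [6536/45, 698/5, 5132/45]
= [145, 140, 114]

query (0,2) [L1,L2,L3] — begin 0,0,0
L1 α=2/5: [18, 24, 218/5]
L2 α=1/2: [55/2, 126, 239/5]
L3 α=1/2: [253/4, 181/2, 677/5]
→ [63, 90, 135]

(1,1) stack=L1,L2,L3; from [0,0,0]:
+L1 (α=0) → [0, 0, 0]
+L2 (α=0) → [0, 0, 0]
+L3 (α=1/2) → [195/2, 55/2, 39]
→ [98, 28, 39]

at x=0,y=3 over L1,L2:
+L1 (α=1/2) → [122, 91/2, 221/2]
+L2 (α=6/7) → [548/7, 2887/14, 95/2]
rounded: [78, 206, 48]

(3,2) stack=L1,L2,L4,L5,L6,L7; from [0,0,0]:
+L1 (α=0) → [0, 0, 0]
+L2 (α=5/7) → [405/7, 845/7, 550/7]
+L4 (α=0) → [405/7, 845/7, 550/7]
+L5 (α=2/3) → [821/7, 431/7, 1516/21]
+L6 (α=7/8) → [6995/56, 403/7, 29299/168]
+L7 (α=3/7) → [13463/98, 6778/49, 49081/294]
= [137, 138, 167]

(2,1) stack=L1,L2,L4,L5,L6,L7; from [0,0,0]:
+L1 (α=1/3) → [85, 24, 75]
+L2 (α=1/2) → [73, 37/2, 213/2]
+L4 (α=1/2) → [253/2, 183/4, 375/4]
+L5 (α=0) → [253/2, 183/4, 375/4]
+L6 (α=3/5) → [802/5, 927/10, 1011/10]
+L7 (α=5/6) → [1801/15, 1877/60, 2437/20]
= [120, 31, 122]

(3,3) stack=L1,L2,L4,L5,L6,L7; from [0,0,0]:
+L1 (α=1/2) → [1, 101, 89]
+L2 (α=1/6) → [7, 364/3, 100]
+L4 (α=1/8) → [31, 1583/12, 859/8]
+L5 (α=1) → [67, 150, 4]
+L6 (α=0) → [67, 150, 4]
+L7 (α=1/2) → [147/2, 97, 63/2]
= [74, 97, 32]


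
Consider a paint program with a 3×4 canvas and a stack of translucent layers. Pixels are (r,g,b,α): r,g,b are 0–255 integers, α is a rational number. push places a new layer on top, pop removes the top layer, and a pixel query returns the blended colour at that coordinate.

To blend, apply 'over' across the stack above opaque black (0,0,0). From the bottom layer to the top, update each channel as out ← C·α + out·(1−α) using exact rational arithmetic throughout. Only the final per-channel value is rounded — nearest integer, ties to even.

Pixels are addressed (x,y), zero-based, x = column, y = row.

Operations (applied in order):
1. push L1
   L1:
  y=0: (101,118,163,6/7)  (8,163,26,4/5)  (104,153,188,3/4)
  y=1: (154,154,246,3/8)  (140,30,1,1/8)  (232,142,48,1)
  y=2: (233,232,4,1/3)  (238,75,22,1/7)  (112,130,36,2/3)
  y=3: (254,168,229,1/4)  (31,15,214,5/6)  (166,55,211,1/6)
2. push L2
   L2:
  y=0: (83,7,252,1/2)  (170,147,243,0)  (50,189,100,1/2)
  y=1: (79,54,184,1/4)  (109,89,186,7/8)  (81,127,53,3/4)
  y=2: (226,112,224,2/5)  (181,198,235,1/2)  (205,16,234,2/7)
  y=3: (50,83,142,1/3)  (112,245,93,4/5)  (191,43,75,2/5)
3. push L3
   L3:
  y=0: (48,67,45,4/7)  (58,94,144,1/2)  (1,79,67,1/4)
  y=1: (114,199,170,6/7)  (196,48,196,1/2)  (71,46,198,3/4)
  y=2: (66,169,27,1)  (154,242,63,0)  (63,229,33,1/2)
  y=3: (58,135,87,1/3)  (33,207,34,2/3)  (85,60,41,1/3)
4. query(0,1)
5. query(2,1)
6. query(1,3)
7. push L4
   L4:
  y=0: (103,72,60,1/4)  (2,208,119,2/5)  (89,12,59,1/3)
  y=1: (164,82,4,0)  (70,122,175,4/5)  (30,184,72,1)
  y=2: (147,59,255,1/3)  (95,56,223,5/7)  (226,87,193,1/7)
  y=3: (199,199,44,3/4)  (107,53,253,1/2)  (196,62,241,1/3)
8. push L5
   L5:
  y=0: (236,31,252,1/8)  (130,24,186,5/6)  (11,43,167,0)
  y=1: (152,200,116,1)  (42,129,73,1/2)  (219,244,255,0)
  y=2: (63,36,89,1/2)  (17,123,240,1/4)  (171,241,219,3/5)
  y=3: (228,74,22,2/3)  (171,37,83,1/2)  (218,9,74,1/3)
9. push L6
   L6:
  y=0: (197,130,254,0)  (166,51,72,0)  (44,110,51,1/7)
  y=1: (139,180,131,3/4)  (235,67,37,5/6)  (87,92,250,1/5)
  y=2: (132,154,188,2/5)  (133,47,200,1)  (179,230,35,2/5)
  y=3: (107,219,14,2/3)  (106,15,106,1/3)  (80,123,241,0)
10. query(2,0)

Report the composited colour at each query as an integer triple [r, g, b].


at x=0,y=1 over L1,L2,L3:
after L1 α=3/8: [231/4, 231/4, 369/4]
after L2 α=1/4: [1009/16, 909/16, 1843/16]
after L3 α=6/7: [11953/112, 2859/16, 18163/112]
= [107, 179, 162]

(2,1) stack=L1,L2,L3; from [0,0,0]:
+L1 (α=1) → [232, 142, 48]
+L2 (α=3/4) → [475/4, 523/4, 207/4]
+L3 (α=3/4) → [1327/16, 1075/16, 2583/16]
→ [83, 67, 161]

query (1,3) [L1,L2,L3] — begin 0,0,0
L1 α=5/6: [155/6, 25/2, 535/3]
L2 α=4/5: [2843/30, 397/2, 1651/15]
L3 α=2/3: [4823/90, 1225/6, 2671/45]
→ [54, 204, 59]

query (2,0) [L1,L2,L3,L4,L5,L6] — begin 0,0,0
L1 α=3/4: [78, 459/4, 141]
L2 α=1/2: [64, 1215/8, 241/2]
L3 α=1/4: [193/4, 4277/32, 857/8]
L4 α=1/3: [371/6, 4469/48, 1093/12]
L5 α=0: [371/6, 4469/48, 1093/12]
L6 α=1/7: [415/7, 5349/56, 1195/14]
→ [59, 96, 85]


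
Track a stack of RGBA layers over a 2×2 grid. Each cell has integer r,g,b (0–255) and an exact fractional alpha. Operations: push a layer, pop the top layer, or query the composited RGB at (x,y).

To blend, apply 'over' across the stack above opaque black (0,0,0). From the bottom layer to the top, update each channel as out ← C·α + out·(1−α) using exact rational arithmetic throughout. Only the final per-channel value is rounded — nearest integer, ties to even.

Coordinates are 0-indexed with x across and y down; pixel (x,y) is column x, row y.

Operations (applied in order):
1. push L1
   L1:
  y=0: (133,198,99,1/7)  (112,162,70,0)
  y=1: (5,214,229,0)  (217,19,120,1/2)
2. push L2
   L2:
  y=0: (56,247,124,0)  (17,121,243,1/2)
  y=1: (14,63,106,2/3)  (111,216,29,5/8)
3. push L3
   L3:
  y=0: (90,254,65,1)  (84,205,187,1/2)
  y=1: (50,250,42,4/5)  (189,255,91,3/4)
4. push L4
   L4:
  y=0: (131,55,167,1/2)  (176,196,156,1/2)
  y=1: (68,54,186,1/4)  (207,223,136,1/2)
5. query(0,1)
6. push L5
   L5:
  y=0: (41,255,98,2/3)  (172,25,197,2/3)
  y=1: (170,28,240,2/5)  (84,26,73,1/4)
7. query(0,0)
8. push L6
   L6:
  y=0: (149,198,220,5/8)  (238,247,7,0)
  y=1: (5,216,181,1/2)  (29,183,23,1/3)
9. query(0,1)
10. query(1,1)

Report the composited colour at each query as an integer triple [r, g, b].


(0,1) stack=L1,L2,L3,L4; from [0,0,0]:
L1 α=0: [0, 0, 0]
L2 α=2/3: [28/3, 42, 212/3]
L3 α=4/5: [628/15, 1042/5, 716/15]
L4 α=1/4: [242/5, 849/5, 823/10]
→ [48, 170, 82]

(0,0) stack=L1,L2,L3,L4,L5; from [0,0,0]:
after L1 α=1/7: [19, 198/7, 99/7]
after L2 α=0: [19, 198/7, 99/7]
after L3 α=1: [90, 254, 65]
after L4 α=1/2: [221/2, 309/2, 116]
after L5 α=2/3: [385/6, 443/2, 104]
= [64, 222, 104]

at x=0,y=1 over L1,L2,L3,L4,L5,L6:
+L1 (α=0) → [0, 0, 0]
+L2 (α=2/3) → [28/3, 42, 212/3]
+L3 (α=4/5) → [628/15, 1042/5, 716/15]
+L4 (α=1/4) → [242/5, 849/5, 823/10]
+L5 (α=2/5) → [2426/25, 2827/25, 7269/50]
+L6 (α=1/2) → [2551/50, 8227/50, 16319/100]
= [51, 165, 163]

(1,1) stack=L1,L2,L3,L4,L5,L6; from [0,0,0]:
L1 α=1/2: [217/2, 19/2, 60]
L2 α=5/8: [1761/16, 2217/16, 325/8]
L3 α=3/4: [10833/64, 14457/64, 2509/32]
L4 α=1/2: [24081/128, 28729/128, 6861/64]
L5 α=1/4: [82995/512, 89515/512, 25255/256]
L6 α=1/3: [90419/768, 136363/768, 28199/384]
rounded: [118, 178, 73]


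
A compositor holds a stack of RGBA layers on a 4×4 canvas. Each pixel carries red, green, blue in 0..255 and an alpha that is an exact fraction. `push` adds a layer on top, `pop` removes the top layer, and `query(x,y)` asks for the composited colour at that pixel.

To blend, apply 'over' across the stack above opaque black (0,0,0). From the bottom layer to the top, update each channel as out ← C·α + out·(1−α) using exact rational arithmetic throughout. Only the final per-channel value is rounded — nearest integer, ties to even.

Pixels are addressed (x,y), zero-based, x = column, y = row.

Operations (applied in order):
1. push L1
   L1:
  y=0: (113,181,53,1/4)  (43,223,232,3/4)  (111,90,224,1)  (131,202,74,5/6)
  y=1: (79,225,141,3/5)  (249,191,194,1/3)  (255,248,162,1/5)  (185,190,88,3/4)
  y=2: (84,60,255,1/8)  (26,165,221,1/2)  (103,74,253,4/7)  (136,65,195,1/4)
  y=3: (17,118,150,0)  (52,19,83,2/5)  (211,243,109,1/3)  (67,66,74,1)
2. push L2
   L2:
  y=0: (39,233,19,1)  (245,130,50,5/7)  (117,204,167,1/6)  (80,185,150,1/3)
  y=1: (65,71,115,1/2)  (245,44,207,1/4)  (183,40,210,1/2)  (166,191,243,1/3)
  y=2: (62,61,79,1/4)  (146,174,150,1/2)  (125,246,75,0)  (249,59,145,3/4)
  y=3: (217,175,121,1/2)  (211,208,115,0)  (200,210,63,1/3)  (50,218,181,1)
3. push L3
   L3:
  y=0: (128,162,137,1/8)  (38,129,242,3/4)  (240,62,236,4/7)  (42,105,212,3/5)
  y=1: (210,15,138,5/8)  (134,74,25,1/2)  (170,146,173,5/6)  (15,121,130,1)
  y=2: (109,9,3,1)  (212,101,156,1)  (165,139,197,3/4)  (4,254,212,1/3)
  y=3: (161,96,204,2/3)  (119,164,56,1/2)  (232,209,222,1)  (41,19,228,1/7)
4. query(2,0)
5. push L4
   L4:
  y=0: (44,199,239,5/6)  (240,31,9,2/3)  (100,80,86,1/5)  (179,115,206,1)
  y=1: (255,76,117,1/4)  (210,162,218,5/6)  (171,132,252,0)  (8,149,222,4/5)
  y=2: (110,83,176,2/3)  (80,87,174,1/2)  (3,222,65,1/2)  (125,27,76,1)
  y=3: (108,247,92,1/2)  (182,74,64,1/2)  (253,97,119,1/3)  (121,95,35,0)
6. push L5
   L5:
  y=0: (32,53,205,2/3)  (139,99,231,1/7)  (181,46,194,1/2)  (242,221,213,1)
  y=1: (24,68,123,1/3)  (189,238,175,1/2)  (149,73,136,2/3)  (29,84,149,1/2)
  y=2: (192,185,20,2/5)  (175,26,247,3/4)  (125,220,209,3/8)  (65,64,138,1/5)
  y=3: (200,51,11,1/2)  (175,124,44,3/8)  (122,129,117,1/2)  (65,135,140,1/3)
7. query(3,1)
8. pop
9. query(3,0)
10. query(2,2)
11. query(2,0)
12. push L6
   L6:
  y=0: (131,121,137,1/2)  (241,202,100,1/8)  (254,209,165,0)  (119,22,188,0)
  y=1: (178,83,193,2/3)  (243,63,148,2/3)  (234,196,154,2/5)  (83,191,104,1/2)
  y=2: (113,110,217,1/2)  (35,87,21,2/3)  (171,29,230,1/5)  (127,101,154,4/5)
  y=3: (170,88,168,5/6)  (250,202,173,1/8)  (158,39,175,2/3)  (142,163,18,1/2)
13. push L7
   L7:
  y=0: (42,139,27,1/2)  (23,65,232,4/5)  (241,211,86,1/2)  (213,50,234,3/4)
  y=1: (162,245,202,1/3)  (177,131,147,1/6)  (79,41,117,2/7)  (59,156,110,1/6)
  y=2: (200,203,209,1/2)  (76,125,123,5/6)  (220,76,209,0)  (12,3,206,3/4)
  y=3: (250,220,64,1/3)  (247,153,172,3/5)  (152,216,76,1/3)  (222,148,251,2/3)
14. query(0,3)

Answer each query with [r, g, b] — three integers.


query (2,0) [L1,L2,L3] — begin 0,0,0
L1 α=1: [111, 90, 224]
L2 α=1/6: [112, 109, 429/2]
L3 α=4/7: [1296/7, 575/7, 3175/14]
= [185, 82, 227]

(3,1) stack=L1,L2,L3,L4,L5; from [0,0,0]:
after L1 α=3/4: [555/4, 285/2, 66]
after L2 α=1/3: [887/6, 476/3, 125]
after L3 α=1: [15, 121, 130]
after L4 α=4/5: [47/5, 717/5, 1018/5]
after L5 α=1/2: [96/5, 1137/10, 1763/10]
rounded: [19, 114, 176]

at x=3,y=0 over L1,L2,L3,L4:
L1 α=5/6: [655/6, 505/3, 185/3]
L2 α=1/3: [895/9, 1565/9, 820/9]
L3 α=3/5: [2924/45, 1193/9, 7364/45]
L4 α=1: [179, 115, 206]
= [179, 115, 206]

(2,2) stack=L1,L2,L3,L4; from [0,0,0]:
L1 α=4/7: [412/7, 296/7, 1012/7]
L2 α=0: [412/7, 296/7, 1012/7]
L3 α=3/4: [3877/28, 3215/28, 5149/28]
L4 α=1/2: [3961/56, 9431/56, 6969/56]
rounded: [71, 168, 124]

at x=2,y=0 over L1,L2,L3,L4:
+L1 (α=1) → [111, 90, 224]
+L2 (α=1/6) → [112, 109, 429/2]
+L3 (α=4/7) → [1296/7, 575/7, 3175/14]
+L4 (α=1/5) → [5884/35, 572/7, 6952/35]
= [168, 82, 199]

(0,3) stack=L1,L2,L3,L4,L6,L7; from [0,0,0]:
+L1 (α=0) → [0, 0, 0]
+L2 (α=1/2) → [217/2, 175/2, 121/2]
+L3 (α=2/3) → [287/2, 559/6, 937/6]
+L4 (α=1/2) → [503/4, 2041/12, 1489/12]
+L6 (α=5/6) → [1301/8, 7321/72, 11569/72]
+L7 (α=1/3) → [767/4, 15241/108, 13873/108]
rounded: [192, 141, 128]


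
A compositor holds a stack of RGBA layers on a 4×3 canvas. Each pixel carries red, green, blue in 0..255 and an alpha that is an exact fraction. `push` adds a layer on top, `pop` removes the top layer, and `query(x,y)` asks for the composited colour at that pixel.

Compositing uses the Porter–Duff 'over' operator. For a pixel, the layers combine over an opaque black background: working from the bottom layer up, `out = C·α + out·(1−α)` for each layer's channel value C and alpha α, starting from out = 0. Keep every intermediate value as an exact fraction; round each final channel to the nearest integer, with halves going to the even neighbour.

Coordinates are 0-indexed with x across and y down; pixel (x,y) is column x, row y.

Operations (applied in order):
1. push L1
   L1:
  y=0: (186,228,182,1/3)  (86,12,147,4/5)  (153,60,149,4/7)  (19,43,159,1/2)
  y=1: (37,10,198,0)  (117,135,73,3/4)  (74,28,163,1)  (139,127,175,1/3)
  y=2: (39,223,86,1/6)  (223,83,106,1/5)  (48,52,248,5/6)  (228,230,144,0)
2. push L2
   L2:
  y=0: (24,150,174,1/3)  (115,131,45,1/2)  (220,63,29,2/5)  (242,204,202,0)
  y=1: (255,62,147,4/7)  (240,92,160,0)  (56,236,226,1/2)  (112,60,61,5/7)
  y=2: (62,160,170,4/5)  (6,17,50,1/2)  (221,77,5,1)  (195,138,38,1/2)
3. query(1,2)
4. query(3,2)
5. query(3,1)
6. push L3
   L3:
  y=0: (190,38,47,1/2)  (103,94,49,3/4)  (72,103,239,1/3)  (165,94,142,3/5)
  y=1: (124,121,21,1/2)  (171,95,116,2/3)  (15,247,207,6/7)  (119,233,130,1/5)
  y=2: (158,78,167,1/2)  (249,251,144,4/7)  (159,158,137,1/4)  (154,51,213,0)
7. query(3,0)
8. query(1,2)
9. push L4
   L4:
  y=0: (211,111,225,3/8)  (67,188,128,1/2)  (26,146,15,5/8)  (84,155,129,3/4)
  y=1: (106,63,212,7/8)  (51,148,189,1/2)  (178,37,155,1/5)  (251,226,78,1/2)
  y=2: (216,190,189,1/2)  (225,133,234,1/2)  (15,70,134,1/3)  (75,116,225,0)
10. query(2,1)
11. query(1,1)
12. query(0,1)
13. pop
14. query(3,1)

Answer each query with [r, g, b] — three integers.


(1,2) stack=L1,L2; from [0,0,0]:
after L1 α=1/5: [223/5, 83/5, 106/5]
after L2 α=1/2: [253/10, 84/5, 178/5]
→ [25, 17, 36]

at x=3,y=2 over L1,L2:
L1 α=0: [0, 0, 0]
L2 α=1/2: [195/2, 69, 19]
→ [98, 69, 19]

query (3,1) [L1,L2] — begin 0,0,0
after L1 α=1/3: [139/3, 127/3, 175/3]
after L2 α=5/7: [1958/21, 1154/21, 1265/21]
rounded: [93, 55, 60]

query (3,0) [L1,L2,L3] — begin 0,0,0
L1 α=1/2: [19/2, 43/2, 159/2]
L2 α=0: [19/2, 43/2, 159/2]
L3 α=3/5: [514/5, 65, 117]
→ [103, 65, 117]

(1,2) stack=L1,L2,L3; from [0,0,0]:
L1 α=1/5: [223/5, 83/5, 106/5]
L2 α=1/2: [253/10, 84/5, 178/5]
L3 α=4/7: [10719/70, 5272/35, 3414/35]
rounded: [153, 151, 98]

query (2,1) [L1,L2,L3,L4] — begin 0,0,0
L1 α=1: [74, 28, 163]
L2 α=1/2: [65, 132, 389/2]
L3 α=6/7: [155/7, 1614/7, 2873/14]
L4 α=1/5: [1866/35, 1343/7, 6831/35]
rounded: [53, 192, 195]

(1,1) stack=L1,L2,L3,L4; from [0,0,0]:
after L1 α=3/4: [351/4, 405/4, 219/4]
after L2 α=0: [351/4, 405/4, 219/4]
after L3 α=2/3: [573/4, 1165/12, 1147/12]
after L4 α=1/2: [777/8, 2941/24, 3415/24]
→ [97, 123, 142]

query (0,1) [L1,L2,L3,L4] — begin 0,0,0
after L1 α=0: [0, 0, 0]
after L2 α=4/7: [1020/7, 248/7, 84]
after L3 α=1/2: [944/7, 1095/14, 105/2]
after L4 α=7/8: [3069/28, 7269/112, 3073/16]
= [110, 65, 192]

query (3,1) [L1,L2,L3] — begin 0,0,0
+L1 (α=1/3) → [139/3, 127/3, 175/3]
+L2 (α=5/7) → [1958/21, 1154/21, 1265/21]
+L3 (α=1/5) → [10331/105, 9509/105, 1558/21]
→ [98, 91, 74]
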